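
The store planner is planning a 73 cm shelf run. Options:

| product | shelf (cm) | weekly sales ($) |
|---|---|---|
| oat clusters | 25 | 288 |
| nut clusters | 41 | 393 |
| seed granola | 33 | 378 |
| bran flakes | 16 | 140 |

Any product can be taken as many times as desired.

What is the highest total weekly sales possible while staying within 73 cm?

Taking the top-ratio products first gives 2×oat clusters + bran flakes for 716 (66 cm).
The 66 cm tied up in 2×oat clusters and bran flakes is better spent on 2×seed granola — total rises to 756 (66 cm).
The spare 7 cm is too small for any remaining product, and no exchange beats 756.

756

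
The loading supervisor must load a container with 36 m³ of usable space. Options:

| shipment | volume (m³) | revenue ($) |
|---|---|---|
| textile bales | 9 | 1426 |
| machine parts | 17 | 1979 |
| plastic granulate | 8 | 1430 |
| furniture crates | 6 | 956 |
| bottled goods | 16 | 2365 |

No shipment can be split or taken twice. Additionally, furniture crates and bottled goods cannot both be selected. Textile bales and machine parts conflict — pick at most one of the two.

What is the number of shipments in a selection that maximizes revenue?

3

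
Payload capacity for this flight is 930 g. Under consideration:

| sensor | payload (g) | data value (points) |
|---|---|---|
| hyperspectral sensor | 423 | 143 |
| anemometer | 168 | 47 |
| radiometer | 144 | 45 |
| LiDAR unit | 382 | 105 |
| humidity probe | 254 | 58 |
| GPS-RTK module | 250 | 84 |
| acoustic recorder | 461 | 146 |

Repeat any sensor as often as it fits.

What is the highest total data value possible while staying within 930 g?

311

A density-first pass picks 2×hyperspectral sensor — 286 at 846 g.
The 423 g tied up in hyperspectral sensor is better spent on 2×GPS-RTK module — total rises to 311 (923 g).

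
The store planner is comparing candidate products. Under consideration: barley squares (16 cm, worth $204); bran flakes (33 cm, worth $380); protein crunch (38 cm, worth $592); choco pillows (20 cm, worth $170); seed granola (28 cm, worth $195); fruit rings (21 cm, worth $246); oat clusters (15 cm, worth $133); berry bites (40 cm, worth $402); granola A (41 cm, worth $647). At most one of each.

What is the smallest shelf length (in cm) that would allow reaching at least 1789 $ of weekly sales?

128

Need the lightest bundle worth ≥ 1789.
barley squares + bran flakes + protein crunch + granola A: 1823 weekly sales at 128 cm.
Any bundle with less than 128 cm falls short of 1789.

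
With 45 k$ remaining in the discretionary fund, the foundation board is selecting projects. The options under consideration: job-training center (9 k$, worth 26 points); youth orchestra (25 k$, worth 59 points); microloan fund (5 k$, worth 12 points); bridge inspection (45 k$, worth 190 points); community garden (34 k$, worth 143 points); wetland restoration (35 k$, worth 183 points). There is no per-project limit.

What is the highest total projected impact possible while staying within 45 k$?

Ranking by ratio (projected impact/k$): wetland restoration 5.23, bridge inspection 4.22, community garden 4.21.
Best packing: job-training center + wetland restoration — 44 k$, 209 total.
That's the maximum — no swap from here does better than 209.

209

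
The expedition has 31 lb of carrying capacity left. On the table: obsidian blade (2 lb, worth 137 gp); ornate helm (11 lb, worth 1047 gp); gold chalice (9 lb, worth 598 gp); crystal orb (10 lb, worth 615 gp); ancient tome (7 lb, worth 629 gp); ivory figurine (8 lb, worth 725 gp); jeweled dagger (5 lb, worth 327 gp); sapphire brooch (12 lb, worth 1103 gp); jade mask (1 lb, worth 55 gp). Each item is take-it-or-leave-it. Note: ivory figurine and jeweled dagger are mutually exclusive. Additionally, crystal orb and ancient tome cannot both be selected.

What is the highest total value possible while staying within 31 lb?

Density check — ornate helm 95.18, sapphire brooch 91.92, ivory figurine 90.62, ancient tome 89.86 are the best per lb.
Best packing: ornate helm + ivory figurine + sapphire brooch — 31 lb, 2875 total.
Next best is ornate helm + ancient tome + sapphire brooch + jade mask at 2834 (31 lb) — short by 41.

2875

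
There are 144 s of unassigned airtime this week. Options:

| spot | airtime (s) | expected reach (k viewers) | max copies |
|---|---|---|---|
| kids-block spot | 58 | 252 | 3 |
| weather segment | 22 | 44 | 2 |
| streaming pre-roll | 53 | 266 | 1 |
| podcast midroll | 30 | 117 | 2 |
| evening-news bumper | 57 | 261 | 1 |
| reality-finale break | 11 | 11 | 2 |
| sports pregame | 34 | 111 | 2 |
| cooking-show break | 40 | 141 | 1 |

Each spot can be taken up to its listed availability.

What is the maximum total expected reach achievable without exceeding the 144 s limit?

644

Taking streaming pre-roll + podcast midroll + evening-news bumper: 140 s used, 644 in expected reach.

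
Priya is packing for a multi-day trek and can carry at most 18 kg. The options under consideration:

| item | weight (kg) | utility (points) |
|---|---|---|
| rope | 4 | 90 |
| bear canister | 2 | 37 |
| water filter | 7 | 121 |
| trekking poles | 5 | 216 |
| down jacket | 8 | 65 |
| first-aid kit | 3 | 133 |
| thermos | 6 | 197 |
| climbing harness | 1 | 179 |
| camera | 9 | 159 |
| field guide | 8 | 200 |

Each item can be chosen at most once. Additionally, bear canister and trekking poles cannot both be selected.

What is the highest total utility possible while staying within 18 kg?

Best packing: trekking poles + first-aid kit + climbing harness + field guide — 17 kg, 728 total.
The closest alternative, trekking poles + first-aid kit + thermos + climbing harness, reaches only 725.

728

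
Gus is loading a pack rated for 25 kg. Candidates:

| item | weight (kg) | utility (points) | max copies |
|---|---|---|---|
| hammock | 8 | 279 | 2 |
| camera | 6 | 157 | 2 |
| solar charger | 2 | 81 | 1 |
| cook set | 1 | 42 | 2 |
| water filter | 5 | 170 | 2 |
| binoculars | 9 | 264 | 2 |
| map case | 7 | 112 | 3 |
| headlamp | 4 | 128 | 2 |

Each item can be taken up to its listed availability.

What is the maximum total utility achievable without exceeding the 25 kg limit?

893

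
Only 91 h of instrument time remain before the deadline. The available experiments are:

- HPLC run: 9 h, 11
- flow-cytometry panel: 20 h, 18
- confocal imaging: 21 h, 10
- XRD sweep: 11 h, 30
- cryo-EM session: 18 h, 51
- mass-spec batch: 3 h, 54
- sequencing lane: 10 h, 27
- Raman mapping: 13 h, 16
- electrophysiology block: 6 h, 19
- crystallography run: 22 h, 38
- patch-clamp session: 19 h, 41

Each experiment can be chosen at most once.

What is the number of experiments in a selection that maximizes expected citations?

7

Optimal total is 260.
XRD sweep + cryo-EM session + mass-spec batch + sequencing lane + electrophysiology block + crystallography run + patch-clamp session hits 260 at 89 h.
Any selection reaching 260 contains exactly 7 experiments.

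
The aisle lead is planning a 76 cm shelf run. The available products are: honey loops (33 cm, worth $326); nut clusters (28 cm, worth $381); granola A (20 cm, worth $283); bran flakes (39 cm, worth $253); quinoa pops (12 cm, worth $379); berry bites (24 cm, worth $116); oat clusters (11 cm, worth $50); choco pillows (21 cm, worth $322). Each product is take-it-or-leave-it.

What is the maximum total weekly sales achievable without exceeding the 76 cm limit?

1132

By weekly sales per cm: quinoa pops 31.58, choco pillows 15.33, granola A 14.15 lead.
The ratio heuristic lands on granola A + quinoa pops + oat clusters + choco pillows (1034) but leaves 12 cm idle.
The 20 cm tied up in granola A is better spent on nut clusters — total rises to 1132 (72 cm).
The closest alternative, nut clusters + granola A + quinoa pops + oat clusters, reaches only 1093.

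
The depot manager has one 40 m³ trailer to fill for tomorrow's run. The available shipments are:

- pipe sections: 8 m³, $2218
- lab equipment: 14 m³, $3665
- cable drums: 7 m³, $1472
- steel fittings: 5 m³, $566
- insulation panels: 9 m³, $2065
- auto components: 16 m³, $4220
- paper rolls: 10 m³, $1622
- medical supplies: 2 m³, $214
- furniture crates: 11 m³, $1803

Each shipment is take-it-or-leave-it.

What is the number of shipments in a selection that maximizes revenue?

Optimal total is 10317.
One optimal bundle: pipe sections + lab equipment + auto components + medical supplies (40 m³).
Every optimal selection uses 4 shipments.

4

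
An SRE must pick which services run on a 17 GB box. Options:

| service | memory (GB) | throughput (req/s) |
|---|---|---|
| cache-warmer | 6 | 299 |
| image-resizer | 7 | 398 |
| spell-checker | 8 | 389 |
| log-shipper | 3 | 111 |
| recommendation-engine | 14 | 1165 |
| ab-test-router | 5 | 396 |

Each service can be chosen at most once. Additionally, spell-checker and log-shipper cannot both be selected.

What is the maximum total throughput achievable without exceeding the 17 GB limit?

1276

Log-shipper + recommendation-engine uses 17 of the 17 GB and totals 1276.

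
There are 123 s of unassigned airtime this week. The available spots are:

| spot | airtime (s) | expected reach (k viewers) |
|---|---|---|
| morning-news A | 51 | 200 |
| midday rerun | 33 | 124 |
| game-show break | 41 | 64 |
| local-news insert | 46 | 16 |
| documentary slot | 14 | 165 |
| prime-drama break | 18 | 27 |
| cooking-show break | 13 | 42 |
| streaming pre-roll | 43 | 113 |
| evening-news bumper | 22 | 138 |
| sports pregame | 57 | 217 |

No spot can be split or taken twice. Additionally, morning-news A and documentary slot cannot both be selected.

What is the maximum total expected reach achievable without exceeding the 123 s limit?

562

Documentary slot + cooking-show break + evening-news bumper + sports pregame uses 106 of the 123 s and totals 562.
Next best is midday rerun + documentary slot + cooking-show break + sports pregame at 548 (117 s) — short by 14.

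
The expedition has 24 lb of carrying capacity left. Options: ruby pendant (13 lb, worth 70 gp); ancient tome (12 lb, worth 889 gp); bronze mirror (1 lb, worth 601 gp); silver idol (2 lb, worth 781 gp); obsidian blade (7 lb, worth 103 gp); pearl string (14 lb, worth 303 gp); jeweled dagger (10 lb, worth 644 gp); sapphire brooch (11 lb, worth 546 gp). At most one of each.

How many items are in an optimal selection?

4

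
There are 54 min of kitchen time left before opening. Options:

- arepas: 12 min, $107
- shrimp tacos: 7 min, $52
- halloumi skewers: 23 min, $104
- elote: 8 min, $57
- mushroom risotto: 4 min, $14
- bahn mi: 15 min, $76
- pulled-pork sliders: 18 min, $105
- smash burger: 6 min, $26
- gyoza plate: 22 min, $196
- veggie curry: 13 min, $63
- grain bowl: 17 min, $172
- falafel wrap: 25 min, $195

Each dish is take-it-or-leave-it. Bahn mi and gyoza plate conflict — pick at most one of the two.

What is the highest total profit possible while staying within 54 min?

A density-first pass picks arepas + gyoza plate + grain bowl — 475 at 51 min.
The 12 min tied up in arepas is better spent on shrimp tacos + elote — total rises to 477 (54 min).
Every other selection either busts 54 min or breaks a pairing rule or fails to beat 477.

477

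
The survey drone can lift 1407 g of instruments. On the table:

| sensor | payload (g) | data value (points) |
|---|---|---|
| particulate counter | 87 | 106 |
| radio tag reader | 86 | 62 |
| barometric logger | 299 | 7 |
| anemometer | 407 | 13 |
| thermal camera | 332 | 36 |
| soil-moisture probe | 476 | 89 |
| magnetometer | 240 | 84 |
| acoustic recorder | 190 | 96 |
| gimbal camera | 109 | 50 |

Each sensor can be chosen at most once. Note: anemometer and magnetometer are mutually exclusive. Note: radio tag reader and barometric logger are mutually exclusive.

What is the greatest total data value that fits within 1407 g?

Best packing: particulate counter + radio tag reader + soil-moisture probe + magnetometer + acoustic recorder + gimbal camera — 1188 g, 487 total.
Runner-up particulate counter + radio tag reader + thermal camera + soil-moisture probe + acoustic recorder + gimbal camera tops out at 439.

487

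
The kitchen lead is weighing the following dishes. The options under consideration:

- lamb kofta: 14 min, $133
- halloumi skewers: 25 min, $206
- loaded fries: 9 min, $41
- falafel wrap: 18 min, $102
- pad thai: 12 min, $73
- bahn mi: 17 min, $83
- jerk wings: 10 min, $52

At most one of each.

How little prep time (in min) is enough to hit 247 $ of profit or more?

Need the lightest bundle worth ≥ 247.
Taking halloumi skewers + loaded fries gives 247 (≥ 247) for 34 min.
Below 34 min the best achievable stays under 247.

34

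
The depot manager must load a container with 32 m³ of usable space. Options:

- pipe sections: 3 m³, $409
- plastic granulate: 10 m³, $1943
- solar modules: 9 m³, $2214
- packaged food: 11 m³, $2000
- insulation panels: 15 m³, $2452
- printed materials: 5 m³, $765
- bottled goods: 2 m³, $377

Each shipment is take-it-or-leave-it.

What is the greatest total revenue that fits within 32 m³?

6534

Taking plastic granulate + solar modules + packaged food + bottled goods: 32 m³ used, 6534 in revenue.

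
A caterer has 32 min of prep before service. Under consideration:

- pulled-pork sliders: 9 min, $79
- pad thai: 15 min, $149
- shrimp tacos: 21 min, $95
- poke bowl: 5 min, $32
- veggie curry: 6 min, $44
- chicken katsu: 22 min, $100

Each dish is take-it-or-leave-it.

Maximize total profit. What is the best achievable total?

272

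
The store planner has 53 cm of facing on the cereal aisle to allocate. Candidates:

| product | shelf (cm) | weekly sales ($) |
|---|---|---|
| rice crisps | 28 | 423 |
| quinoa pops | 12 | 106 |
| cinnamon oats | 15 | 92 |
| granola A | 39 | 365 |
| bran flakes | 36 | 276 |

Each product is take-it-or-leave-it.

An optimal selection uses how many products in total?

2

Best achievable weekly sales is 529.
rice crisps + quinoa pops hits 529 at 40 cm.
Every optimal selection uses 2 products.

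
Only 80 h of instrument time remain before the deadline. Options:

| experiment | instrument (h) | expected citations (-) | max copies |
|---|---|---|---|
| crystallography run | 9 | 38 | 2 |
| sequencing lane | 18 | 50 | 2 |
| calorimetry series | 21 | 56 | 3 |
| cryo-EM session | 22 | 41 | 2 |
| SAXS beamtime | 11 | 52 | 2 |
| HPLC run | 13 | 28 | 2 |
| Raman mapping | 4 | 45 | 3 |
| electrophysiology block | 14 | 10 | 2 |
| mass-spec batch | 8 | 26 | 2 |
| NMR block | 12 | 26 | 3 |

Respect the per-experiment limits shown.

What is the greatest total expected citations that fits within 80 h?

The ratio ordering already packs tightly: 2×crystallography run + 2×SAXS beamtime + 3×Raman mapping + 2×mass-spec batch + NMR block, 80 h, 393.
That's the maximum — no swap from here does better than 393.

393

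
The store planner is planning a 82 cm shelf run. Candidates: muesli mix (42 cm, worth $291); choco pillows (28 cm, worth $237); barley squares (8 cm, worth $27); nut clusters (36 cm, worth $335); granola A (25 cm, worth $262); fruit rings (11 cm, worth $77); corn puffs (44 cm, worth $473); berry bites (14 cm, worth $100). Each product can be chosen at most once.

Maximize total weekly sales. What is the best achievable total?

812

The ratio ordering already packs tightly: granola A + fruit rings + corn puffs, 80 cm, 812.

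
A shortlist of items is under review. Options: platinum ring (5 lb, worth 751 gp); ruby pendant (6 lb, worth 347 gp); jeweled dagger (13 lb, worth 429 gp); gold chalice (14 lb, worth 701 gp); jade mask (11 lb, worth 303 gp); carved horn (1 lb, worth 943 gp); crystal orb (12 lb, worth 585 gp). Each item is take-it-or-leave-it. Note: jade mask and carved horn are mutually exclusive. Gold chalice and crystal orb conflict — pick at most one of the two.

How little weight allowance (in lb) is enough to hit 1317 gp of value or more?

Look for the lowest-weight combination reaching 1317.
platinum ring + carved horn: 1694 value at 6 lb.
Any bundle with less than 6 lb falls short of 1317.

6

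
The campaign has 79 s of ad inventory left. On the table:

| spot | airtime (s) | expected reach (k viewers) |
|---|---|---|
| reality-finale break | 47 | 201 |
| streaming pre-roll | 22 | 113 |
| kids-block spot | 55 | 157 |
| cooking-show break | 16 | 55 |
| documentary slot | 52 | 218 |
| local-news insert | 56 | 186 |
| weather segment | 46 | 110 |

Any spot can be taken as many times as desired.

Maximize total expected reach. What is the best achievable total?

339

Taking 3×streaming pre-roll: 66 s used, 339 in expected reach.
Every other selection either busts 79 s or fails to beat 339.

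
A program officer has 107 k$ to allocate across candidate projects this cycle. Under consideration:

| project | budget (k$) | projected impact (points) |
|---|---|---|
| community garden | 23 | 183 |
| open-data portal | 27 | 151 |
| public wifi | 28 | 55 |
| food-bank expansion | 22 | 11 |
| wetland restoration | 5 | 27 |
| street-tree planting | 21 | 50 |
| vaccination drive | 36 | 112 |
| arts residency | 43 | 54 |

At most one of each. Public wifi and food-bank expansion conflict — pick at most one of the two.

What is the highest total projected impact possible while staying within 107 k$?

496

Filling by ratio: community garden + open-data portal + wetland restoration + vaccination drive for 473, with 16 k$ left unused.
Replace wetland restoration with street-tree planting: the trade gains 23 net, giving 496 at 107 k$.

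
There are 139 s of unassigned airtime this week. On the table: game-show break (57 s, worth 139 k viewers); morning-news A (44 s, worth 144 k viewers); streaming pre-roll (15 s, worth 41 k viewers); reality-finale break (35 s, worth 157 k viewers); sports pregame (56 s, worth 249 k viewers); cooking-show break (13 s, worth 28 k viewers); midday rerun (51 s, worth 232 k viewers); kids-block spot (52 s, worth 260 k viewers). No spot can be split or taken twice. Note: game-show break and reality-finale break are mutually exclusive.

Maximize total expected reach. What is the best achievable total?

The ratio ordering already packs tightly: reality-finale break + midday rerun + kids-block spot, 138 s, 649.
Every other selection either busts 139 s or breaks a pairing rule or fails to beat 649.

649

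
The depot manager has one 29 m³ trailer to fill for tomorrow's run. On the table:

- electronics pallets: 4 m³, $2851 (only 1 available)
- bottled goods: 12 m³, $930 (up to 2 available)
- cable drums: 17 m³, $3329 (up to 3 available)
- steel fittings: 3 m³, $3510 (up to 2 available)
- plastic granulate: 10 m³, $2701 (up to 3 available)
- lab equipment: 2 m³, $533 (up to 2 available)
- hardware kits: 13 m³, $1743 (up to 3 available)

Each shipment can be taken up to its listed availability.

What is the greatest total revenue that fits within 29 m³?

13733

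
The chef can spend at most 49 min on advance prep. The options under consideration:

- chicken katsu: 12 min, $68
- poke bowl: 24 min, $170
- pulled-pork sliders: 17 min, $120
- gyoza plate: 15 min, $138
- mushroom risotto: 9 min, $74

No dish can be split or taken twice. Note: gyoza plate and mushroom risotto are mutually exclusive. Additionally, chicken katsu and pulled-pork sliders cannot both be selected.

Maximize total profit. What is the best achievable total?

312

Ranking by ratio (profit/min): gyoza plate 9.20, mushroom risotto 8.22, poke bowl 7.08, pulled-pork sliders 7.06.
Best packing: chicken katsu + poke bowl + mushroom risotto — 45 min, 312 total.
Next best is poke bowl + gyoza plate at 308 (39 min) — short by 4.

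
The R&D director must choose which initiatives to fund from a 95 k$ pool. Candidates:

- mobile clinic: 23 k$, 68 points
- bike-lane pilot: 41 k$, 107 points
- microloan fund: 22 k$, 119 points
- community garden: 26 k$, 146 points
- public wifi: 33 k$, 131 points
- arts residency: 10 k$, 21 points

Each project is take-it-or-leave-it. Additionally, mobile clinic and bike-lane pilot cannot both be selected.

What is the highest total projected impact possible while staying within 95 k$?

417

By projected impact per k$: community garden 5.62, microloan fund 5.41, public wifi 3.97, mobile clinic 2.96 lead.
The ratio ordering already packs tightly: microloan fund + community garden + public wifi + arts residency, 91 k$, 417.
Next best is microloan fund + community garden + public wifi at 396 (81 k$) — short by 21.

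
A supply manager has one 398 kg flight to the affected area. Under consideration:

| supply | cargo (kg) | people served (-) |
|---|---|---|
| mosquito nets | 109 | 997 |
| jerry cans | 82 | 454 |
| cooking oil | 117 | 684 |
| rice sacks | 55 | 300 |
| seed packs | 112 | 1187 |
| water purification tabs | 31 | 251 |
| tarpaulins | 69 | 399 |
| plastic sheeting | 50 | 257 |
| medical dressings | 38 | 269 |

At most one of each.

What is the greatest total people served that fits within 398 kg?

3261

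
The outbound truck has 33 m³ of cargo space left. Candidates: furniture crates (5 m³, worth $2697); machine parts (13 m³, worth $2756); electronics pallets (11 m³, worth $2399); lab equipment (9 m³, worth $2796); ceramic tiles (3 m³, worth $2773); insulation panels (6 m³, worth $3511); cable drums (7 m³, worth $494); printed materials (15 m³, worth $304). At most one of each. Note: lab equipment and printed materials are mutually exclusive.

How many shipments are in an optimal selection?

Optimal total is 12271.
furniture crates + lab equipment + ceramic tiles + insulation panels + cable drums hits 12271 at 30 m³.
Every optimal selection uses 5 shipments.

5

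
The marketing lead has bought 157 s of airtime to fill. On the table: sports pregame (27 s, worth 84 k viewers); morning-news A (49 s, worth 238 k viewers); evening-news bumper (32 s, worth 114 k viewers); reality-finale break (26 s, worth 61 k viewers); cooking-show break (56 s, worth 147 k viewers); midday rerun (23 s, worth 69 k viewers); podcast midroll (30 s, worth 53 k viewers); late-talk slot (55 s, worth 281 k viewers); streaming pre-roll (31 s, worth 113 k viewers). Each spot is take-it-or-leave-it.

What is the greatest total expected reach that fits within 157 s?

Filling by ratio: morning-news A + late-talk slot + streaming pre-roll for 632, with 22 s left unused.
Dropping streaming pre-roll frees 31 s; slotting in sports pregame + midday rerun (50 s) lifts the total to 672 at 154 s.

672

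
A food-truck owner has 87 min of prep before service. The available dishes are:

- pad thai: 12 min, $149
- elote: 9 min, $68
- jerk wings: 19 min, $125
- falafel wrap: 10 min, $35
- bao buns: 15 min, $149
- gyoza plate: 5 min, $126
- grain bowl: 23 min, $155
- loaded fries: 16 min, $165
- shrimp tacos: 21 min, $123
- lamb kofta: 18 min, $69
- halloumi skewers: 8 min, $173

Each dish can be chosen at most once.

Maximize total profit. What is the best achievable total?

Best packing: pad thai + elote + jerk wings + bao buns + gyoza plate + loaded fries + halloumi skewers — 84 min, 955 total.

955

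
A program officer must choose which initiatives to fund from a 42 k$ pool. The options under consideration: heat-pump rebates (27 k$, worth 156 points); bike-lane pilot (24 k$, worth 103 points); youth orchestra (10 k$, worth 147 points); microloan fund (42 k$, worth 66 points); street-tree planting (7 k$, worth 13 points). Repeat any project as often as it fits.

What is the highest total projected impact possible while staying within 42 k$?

588

Best packing: 4×youth orchestra — 40 k$, 588 total.
That's the maximum — no swap from here does better than 588.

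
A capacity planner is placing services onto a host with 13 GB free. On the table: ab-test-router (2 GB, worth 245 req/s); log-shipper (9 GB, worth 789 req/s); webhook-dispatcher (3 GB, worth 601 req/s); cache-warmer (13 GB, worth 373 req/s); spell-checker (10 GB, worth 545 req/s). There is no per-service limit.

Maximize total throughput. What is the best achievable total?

4×webhook-dispatcher uses 12 of the 13 GB and totals 2404.
That's the maximum — no swap from here does better than 2404.

2404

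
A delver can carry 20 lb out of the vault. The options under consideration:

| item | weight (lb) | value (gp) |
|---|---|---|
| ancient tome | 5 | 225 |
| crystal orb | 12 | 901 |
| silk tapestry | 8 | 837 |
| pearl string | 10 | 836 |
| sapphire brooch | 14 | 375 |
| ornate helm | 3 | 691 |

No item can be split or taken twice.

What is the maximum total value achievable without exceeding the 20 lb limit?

Greedy by ratio would take ancient tome + silk tapestry + ornate helm: 16 lb used, total 1753.
Dropping silk tapestry frees 8 lb; slotting in crystal orb (12 lb) lifts the total to 1817 at 20 lb.

1817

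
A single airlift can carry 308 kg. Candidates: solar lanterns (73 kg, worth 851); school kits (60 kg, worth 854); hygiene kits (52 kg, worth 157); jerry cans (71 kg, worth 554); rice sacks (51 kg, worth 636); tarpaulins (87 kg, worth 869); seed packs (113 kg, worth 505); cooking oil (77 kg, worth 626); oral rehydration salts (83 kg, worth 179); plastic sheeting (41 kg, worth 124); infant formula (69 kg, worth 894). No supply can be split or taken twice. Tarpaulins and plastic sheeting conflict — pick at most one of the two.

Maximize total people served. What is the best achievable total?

By people served per kg: school kits 14.23, infant formula 12.96, rice sacks 12.47, solar lanterns 11.66 lead.
Greedy by ratio would take solar lanterns + school kits + rice sacks + plastic sheeting + infant formula: 294 kg used, total 3359.
The 92 kg tied up in rice sacks and plastic sheeting is better spent on tarpaulins — total rises to 3468 (289 kg).

3468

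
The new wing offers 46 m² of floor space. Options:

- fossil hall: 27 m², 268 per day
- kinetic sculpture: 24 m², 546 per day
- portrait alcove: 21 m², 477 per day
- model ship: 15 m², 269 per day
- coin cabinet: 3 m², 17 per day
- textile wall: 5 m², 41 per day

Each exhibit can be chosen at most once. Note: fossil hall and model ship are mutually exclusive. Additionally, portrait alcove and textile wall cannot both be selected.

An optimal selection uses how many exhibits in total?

2

Best achievable expected visitors is 1023.
kinetic sculpture + portrait alcove hits 1023 at 45 m².
All optima have 2 exhibits.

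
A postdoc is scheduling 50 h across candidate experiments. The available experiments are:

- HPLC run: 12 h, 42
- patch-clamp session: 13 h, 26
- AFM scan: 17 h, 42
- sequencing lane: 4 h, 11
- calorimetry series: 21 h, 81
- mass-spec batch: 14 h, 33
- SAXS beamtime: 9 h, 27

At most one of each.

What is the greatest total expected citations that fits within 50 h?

165

The ratio heuristic lands on HPLC run + sequencing lane + calorimetry series + SAXS beamtime (161) but leaves 4 h idle.
Replace sequencing lane and SAXS beamtime with AFM scan: the trade gains 4 net, giving 165 at 50 h.
That's the maximum — no swap from here does better than 165.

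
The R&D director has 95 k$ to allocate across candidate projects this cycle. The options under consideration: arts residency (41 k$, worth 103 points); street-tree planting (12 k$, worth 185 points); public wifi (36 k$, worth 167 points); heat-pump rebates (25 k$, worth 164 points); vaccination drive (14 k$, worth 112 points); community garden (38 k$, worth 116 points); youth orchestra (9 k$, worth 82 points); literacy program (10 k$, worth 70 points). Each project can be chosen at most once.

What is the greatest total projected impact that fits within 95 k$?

Ranking by ratio (projected impact/k$): street-tree planting 15.42, youth orchestra 9.11, vaccination drive 8.00, literacy program 7.00.
A density-first pass picks street-tree planting + heat-pump rebates + vaccination drive + youth orchestra + literacy program — 613 at 70 k$.
The 14 k$ tied up in vaccination drive is better spent on public wifi — total rises to 668 (92 k$).
No other feasible combination exceeds 668.

668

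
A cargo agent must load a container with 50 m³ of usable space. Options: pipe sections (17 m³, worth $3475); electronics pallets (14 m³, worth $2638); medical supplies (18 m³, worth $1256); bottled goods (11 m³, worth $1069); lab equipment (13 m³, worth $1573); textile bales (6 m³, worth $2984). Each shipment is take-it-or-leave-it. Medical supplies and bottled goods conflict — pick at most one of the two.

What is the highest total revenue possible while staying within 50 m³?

10670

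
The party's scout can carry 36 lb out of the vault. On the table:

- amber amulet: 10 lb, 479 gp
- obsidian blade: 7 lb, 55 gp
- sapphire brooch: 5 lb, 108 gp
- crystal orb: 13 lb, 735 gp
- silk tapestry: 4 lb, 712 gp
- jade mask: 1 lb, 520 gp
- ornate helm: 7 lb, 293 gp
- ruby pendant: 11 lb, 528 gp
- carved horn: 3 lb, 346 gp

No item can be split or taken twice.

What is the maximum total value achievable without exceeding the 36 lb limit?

A density-first pass picks crystal orb + silk tapestry + jade mask + ruby pendant + carved horn — 2841 at 32 lb.
Replace ruby pendant with amber amulet + sapphire brooch: the trade gains 59 net, giving 2900 at 36 lb.
An exhaustive check of the 512 subsets confirms 2900.

2900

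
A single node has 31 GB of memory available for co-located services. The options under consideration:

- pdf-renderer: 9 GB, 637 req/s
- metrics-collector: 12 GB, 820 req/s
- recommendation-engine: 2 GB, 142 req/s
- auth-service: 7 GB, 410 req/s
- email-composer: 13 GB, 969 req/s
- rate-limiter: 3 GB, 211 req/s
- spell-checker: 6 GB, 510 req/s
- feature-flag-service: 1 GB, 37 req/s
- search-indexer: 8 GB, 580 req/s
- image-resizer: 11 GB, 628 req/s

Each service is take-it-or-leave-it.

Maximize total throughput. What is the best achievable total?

2327

A density-first pass picks recommendation-engine + email-composer + spell-checker + feature-flag-service + search-indexer — 2238 at 30 GB.
Reworking the packing: pdf-renderer + email-composer + rate-limiter + spell-checker uses 31 GB and improves the total to 2327.
Next best is email-composer + rate-limiter + spell-checker + feature-flag-service + search-indexer at 2307 (31 GB) — short by 20.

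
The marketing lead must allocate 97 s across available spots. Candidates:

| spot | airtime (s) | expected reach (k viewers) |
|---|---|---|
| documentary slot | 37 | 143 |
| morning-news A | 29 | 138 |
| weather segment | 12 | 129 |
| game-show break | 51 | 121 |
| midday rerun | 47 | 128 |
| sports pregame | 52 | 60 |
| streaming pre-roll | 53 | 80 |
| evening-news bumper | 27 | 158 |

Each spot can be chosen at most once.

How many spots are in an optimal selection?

Optimal total is 439.
For example documentary slot + morning-news A + evening-news bumper achieves it, using 93 s.
Any selection reaching 439 contains exactly 3 spots.

3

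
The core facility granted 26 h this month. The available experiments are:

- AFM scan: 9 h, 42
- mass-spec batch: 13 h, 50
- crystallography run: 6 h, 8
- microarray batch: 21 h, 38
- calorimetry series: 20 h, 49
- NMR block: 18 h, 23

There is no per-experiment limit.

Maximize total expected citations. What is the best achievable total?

By expected citations per h: AFM scan 4.67, mass-spec batch 3.85, calorimetry series 2.45, microarray batch 1.81 lead.
Filling by ratio: 2×AFM scan + crystallography run for 92, with 2 h left unused.
The 24 h tied up in 2×AFM scan and crystallography run is better spent on 2×mass-spec batch — total rises to 100 (26 h).
That's the maximum — no swap from here does better than 100.

100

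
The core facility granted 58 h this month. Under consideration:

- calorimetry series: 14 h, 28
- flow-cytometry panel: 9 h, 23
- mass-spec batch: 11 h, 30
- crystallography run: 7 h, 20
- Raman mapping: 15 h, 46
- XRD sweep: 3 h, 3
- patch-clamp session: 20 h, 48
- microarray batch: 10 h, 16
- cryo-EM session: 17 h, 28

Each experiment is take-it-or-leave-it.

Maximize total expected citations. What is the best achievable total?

150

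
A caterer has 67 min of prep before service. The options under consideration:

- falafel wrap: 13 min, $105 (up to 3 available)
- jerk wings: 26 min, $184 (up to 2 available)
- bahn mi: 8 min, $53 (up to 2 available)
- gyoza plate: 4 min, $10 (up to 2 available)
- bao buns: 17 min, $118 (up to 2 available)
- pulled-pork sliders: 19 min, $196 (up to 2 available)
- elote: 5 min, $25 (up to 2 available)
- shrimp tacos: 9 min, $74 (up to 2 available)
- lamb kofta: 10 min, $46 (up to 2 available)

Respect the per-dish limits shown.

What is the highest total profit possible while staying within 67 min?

A density-first pass picks bahn mi + 2×pulled-pork sliders + 2×shrimp tacos — 593 at 64 min.
Dropping 2×shrimp tacos frees 18 min; slotting in falafel wrap + bahn mi (21 min) lifts the total to 603 at 67 min.

603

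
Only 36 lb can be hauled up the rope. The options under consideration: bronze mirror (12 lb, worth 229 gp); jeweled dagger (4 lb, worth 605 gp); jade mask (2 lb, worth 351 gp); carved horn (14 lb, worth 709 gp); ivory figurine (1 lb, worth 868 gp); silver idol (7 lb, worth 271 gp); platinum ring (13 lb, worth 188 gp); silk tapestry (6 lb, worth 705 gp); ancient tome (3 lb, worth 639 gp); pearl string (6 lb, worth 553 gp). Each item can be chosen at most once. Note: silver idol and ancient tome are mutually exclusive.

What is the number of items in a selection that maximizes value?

7

Best achievable value is 4430.
jeweled dagger + jade mask + carved horn + ivory figurine + silk tapestry + ancient tome + pearl string hits 4430 at 36 lb.
Every optimal selection uses 7 items.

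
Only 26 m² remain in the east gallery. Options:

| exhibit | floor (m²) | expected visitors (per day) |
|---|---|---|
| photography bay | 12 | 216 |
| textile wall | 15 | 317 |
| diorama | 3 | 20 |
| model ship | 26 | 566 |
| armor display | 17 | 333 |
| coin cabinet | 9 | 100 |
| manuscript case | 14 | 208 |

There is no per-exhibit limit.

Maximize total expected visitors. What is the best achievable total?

566

Best packing: model ship — 26 m², 566 total.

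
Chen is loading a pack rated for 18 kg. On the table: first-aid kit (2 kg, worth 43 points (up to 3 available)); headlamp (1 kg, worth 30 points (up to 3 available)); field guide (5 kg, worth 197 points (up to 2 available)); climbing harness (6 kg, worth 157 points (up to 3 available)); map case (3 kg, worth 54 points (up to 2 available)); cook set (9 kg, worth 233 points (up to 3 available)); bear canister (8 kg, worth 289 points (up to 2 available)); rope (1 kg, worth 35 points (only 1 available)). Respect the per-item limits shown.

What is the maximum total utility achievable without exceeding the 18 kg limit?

683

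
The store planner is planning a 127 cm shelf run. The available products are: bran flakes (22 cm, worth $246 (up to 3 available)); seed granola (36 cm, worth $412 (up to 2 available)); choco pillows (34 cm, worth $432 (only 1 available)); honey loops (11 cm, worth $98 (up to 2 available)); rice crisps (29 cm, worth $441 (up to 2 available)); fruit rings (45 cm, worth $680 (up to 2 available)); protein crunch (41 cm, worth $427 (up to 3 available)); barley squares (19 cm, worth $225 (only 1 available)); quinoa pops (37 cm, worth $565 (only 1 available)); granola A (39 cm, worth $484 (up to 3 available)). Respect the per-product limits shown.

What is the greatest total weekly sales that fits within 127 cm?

1925

By weekly sales per cm: quinoa pops 15.27, rice crisps 15.21, fruit rings 15.11 lead.
Greedy by ratio would take honey loops + 2×rice crisps + barley squares + quinoa pops: 125 cm used, total 1770.
The 88 cm tied up in honey loops and 2×rice crisps and barley squares is better spent on 2×fruit rings — total rises to 1925 (127 cm).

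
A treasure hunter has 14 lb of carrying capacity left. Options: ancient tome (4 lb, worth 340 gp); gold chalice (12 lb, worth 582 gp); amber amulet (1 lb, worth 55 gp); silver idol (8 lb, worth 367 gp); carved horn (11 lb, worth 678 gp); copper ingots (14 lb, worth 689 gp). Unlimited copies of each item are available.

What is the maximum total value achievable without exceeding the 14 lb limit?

1130

Best packing: 3×ancient tome + 2×amber amulet — 14 lb, 1130 total.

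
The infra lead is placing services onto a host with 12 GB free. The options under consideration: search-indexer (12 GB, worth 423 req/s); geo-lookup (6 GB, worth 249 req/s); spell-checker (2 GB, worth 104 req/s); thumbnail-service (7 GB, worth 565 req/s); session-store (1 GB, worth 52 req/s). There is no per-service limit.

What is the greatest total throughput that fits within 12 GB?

825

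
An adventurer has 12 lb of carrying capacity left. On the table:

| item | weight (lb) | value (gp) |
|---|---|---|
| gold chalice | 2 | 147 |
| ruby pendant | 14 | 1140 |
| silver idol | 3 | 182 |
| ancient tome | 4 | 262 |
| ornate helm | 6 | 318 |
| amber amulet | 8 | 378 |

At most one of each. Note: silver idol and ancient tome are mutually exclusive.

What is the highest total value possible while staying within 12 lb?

727

Best packing: gold chalice + ancient tome + ornate helm — 12 lb, 727 total.
That's the maximum — no feasible swap from here does better than 727.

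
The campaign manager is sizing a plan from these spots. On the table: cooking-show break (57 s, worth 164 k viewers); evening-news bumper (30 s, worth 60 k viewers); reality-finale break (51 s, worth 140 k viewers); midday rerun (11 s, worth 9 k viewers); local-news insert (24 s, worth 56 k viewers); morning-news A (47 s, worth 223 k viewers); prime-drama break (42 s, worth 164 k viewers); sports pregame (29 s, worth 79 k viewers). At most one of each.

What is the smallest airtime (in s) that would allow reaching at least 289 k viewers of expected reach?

76

Minimise s subject to total expected reach ≥ 289.
Taking morning-news A + sports pregame gives 302 (≥ 289) for 76 s.
Any bundle with less than 76 s falls short of 289.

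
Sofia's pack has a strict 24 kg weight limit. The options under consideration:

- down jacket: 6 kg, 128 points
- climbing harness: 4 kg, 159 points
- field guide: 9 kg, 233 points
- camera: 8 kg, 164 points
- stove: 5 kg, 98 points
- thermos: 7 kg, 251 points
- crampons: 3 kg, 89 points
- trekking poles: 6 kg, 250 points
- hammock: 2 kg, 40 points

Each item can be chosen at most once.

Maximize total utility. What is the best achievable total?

Ranking by ratio (utility/kg): trekking poles 41.67, climbing harness 39.75, thermos 35.86.
Filling by ratio: climbing harness + thermos + crampons + trekking poles + hammock for 789, with 2 kg left unused.
The 3 kg tied up in crampons is better spent on stove — total rises to 798 (24 kg).
Every other selection either busts 24 kg or fails to beat 798.

798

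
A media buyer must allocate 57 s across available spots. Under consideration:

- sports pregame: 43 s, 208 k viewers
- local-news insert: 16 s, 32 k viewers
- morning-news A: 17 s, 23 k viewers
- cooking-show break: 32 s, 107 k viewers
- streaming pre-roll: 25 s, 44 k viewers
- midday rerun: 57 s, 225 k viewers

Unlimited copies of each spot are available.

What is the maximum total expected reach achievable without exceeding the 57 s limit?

By expected reach per s: sports pregame 4.84, midday rerun 3.95, cooking-show break 3.34 lead.
A density-first pass picks sports pregame — 208 at 43 s.
Replace sports pregame with midday rerun: the trade gains 17 net, giving 225 at 57 s.
That's the maximum — no swap from here does better than 225.

225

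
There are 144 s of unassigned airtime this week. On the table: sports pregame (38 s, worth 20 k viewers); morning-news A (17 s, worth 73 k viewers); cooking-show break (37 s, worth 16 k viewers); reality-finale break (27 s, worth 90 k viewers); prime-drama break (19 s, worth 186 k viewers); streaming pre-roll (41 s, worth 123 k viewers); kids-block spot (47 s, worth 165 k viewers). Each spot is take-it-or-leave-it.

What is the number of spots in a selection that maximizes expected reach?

4

Best achievable expected reach is 564.
One optimal bundle: reality-finale break + prime-drama break + streaming pre-roll + kids-block spot (134 s).
Every optimal selection uses 4 spots.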